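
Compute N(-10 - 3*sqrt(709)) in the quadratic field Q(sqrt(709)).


N(a + b*sqrt(d)) = a^2 - d*b^2
= (-10)^2 - (709)*(-3)^2
= 100 - 6381
= -6281

-6281


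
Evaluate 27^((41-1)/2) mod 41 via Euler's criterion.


p = 41 is prime and the exponent is (p-1)/2 = 20, so by Euler's criterion 27^20 = (27/41) = +1 or -1 mod 41.
Compute by square-and-multiply:
  20 = 16 + 4 (binary 10100)
  Repeated squaring mod 41: 27^1 = 27, 27^2 = 32, 27^4 = 40, 27^8 = 1, 27^16 = 1
  27^20 = 27^16 * 27^4 = 1 * 40 mod 41
    1 * 40 = 40 = 40 mod 41
  27^20 = 40 mod 41
Result 40 = p - 1 = -1 mod 41: 27 is a quadratic non-residue mod 41. As a residue in [0, p-1] the value is 40.
27^20 mod 41 = 40

40


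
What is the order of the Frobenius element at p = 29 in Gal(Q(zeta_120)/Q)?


The Frobenius at p in Gal(Q(zeta_n)/Q) = (Z/nZ)* is the class of p, so its order is ord_120(29), the smallest k >= 1 with 29^k = 1 mod 120.
n = 120 = 2^3 * 3 * 5, phi(120) = 32; the order divides phi(n).
Divisors of 32: 1, 2, 4, 8, 16, 32
Repeated squaring mod 120: 29^1 = 29, 29^2 = 1, 29^4 = 1, 29^8 = 1, 29^16 = 1, 29^32 = 1
Test divisors in increasing order:
  k=1: 29^1 = 29 mod 120
  k=2: 29^2 = 1 mod 120  <- first divisor giving 1
Order = 2

2


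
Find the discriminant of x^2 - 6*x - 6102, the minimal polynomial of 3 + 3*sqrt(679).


The element 3 + 3*sqrt(679) has minimal polynomial:
x^2 - 6*x - 6102
Discriminant = (-6)^2 - 4*(-6102)
= 36 + 24408
= 24444

24444


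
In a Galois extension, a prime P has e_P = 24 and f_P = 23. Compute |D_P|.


|D_P| = e * f
= 24 * 23
= 552

552


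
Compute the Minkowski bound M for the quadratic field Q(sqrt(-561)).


d = -561, d mod 4 = 3, so disc(K) = 4d = -2244; |disc(K)| = 2244
Imaginary quadratic field, so n = 2, s = r2 = 1, r1 = 0
M = (n!/n^n) * (4/pi)^s * sqrt(|disc(K)|) = (2!/2^2) * (4/pi)^1 * sqrt(2244)
= 0.5 * 1.273240 * 47.370877
= 30.1572

30.1572


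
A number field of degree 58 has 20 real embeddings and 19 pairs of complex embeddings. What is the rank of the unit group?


By Dirichlet's unit theorem:
rank = r1 + r2 - 1
= 20 + 19 - 1
= 38

38


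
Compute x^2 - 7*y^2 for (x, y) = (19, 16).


x^2 - d*y^2
= 19^2 - 7*16^2
= 361 - 1792
= -1431

-1431


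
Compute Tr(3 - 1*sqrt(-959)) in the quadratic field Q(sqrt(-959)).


Tr(a + b*sqrt(d)) = (a + b*sqrt(d)) + (a - b*sqrt(d)) = 2a
= 2 * (3)
= 6

6


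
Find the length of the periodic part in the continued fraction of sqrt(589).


Run the CF algorithm for sqrt(589).
a_0 = floor(sqrt(589)) = 24; set m_0=0, q_0=1.
Recurrence: m' = q*a - m,  q' = (d - m'^2)/q,  a' = floor((a_0 + m')/q').
  step 1: m=24, q=13, a=3
  step 2: m=15, q=28, a=1
  step 3: m=13, q=15, a=2
  step 4: m=17, q=20, a=2
  step 5: m=23, q=3, a=15
  step 6: m=22, q=35, a=1
  step 7: m=13, q=12, a=3
  step 8: m=23, q=5, a=9
  step 9: m=22, q=21, a=2
  step 10: m=20, q=9, a=4
  step 11: m=16, q=37, a=1
  step 12: m=21, q=4, a=11
  step 13: m=23, q=15, a=3
  step 14: m=22, q=7, a=6
  step 15: m=20, q=27, a=1
  step 16: m=7, q=20, a=1
  step 17: m=13, q=21, a=1
  step 18: m=8, q=25, a=1
  step 19: m=17, q=12, a=3
  step 20: m=19, q=19, a=2
  step 21: m=19, q=12, a=3
  step 22: m=17, q=25, a=1
  step 23: m=8, q=21, a=1
  step 24: m=13, q=20, a=1
  step 25: m=7, q=27, a=1
  step 26: m=20, q=7, a=6
  step 27: m=22, q=15, a=3
  step 28: m=23, q=4, a=11
  step 29: m=21, q=37, a=1
  step 30: m=16, q=9, a=4
  step 31: m=20, q=21, a=2
  step 32: m=22, q=5, a=9
  step 33: m=23, q=12, a=3
  step 34: m=13, q=35, a=1
  step 35: m=22, q=3, a=15
  step 36: m=23, q=20, a=2
  step 37: m=17, q=15, a=2
  step 38: m=13, q=28, a=1
  step 39: m=15, q=13, a=3
  step 40: m=24, q=1, a=48
a_40 = 2*a_0 = 48, so the period closes here.
sqrt(589) = [24; 3, 1, 2, 2, 15, 1, 3, 9, 2, 4, 1, 11, 3, 6, 1, 1, 1, 1, 3, 2, 3, 1, 1, 1, 1, 6, 3, 11, 1, 4, 2, 9, 3, 1, 15, 2, 2, 1, 3, 48]
Period length = 40

40


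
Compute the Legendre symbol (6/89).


p = 89 is prime, so compute (6/89) with the reciprocity algorithm (Jacobi-symbol steps: pull out 2s via (2/n), flip via reciprocity, reduce):
  pull out 2: (2/89) = +1  (since 89 mod 8 = 1)
  reciprocity: (3/89) -> +(89/3)
  reduce: (2/3)
  pull out 2: (2/3) = -1  (since 3 mod 8 = 3)
  (1/3) = 1
Product of signs = -1
(6/89) = -1

-1


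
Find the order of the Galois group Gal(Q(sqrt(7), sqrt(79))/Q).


The 2 square roots of distinct primes are multiplicatively independent over Q,
so [K:Q] = 2^2 and Gal(K/Q) is isomorphic to (Z/2Z)^2.
|Gal| = 2^2 = 4

4


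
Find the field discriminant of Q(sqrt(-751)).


For K = Q(sqrt(d)) with d squarefree: disc(K) = d if d = 1 mod 4, and disc(K) = 4d if d = 2 or 3 mod 4.
Here d = -751, and d mod 4 = 1.
d = 1 mod 4 (O_K = Z[(1+sqrt(d))/2]), so disc(K) = d = -751

-751


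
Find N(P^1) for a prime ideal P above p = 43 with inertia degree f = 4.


N(P^a) = p^(a*f)
= 43^(1*4)
= 43^4
= 3418801

3418801


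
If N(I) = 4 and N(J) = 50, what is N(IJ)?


N(IJ) = N(I) * N(J)
= 4 * 50
= 200

200


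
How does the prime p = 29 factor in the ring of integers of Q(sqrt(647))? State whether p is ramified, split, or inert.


K = Q(sqrt(647)). Since d mod 4 = 3, disc(K) = 2588.
Check p | disc: 2588 mod 29 = 7.
p does not divide disc. Compute Legendre symbol (d/p):
9^((29-1)/2) mod 29 = 1
(d/p) = 1, so p splits: (p) = P*P' with e=1, f=1, g=2.
Therefore p is split.

split


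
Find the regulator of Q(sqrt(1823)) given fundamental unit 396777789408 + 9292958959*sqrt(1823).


epsilon = 396777789408 + 9292958959*sqrt(1823)
= 7.9356e+11
R = ln(7.9356e+11)
= 27.3998

27.3998


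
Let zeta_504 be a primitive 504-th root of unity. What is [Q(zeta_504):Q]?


The degree equals Euler's totient phi(504).
504 = 2^3 * 3^2 * 7
phi(504) = 144

144


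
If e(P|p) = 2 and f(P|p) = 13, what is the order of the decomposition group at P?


|D_P| = e * f
= 2 * 13
= 26

26


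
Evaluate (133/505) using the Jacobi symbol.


Compute (133/505) via quadratic reciprocity:
  reciprocity: (133/505) -> +(505/133)
  reduce: (106/133)
  pull out 2: (2/133) = -1  (since 133 mod 8 = 5)
  reciprocity: (53/133) -> +(133/53)
  reduce: (27/53)
  reciprocity: (27/53) -> +(53/27)
  reduce: (26/27)
  pull out 2: (2/27) = -1  (since 27 mod 8 = 3)
  reciprocity: (13/27) -> +(27/13)
  reduce: (1/13)
  (1/13) = 1
Product of signs = 1

1


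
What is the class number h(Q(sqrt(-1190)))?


K = Q(sqrt(-1190)). d mod 4 = 2, so D = disc(K) = 4d = -4760
h(K) equals the number of primitive reduced positive-definite forms (a, b, c) = a*x^2 + b*x*y + c*y^2 with b^2 - 4ac = D,
where reduced means |b| <= a <= c, with b >= 0 whenever |b| = a or a = c, and primitive means gcd(a, b, c) = 1.
Reduced forces 3a^2 <= |D| = 4760, so 1 <= a <= 39; b must have the parity of D, and c = (b^2 - D)/(4a) must be an integer >= a.
Enumerate a = 1..39, b in [-a, a]:
  a=1: (1, 0, 1190)  [1]
  a=2: (2, 0, 595)  [1]
  a=3: (3, -2, 397), (3, 2, 397)  [2]
  a=4: none
  a=5: (5, 0, 238)  [1]
  a=6: (6, -4, 199), (6, 4, 199)  [2]
  a=7: (7, 0, 170)  [1]
  a=8: none
  a=9: (9, -8, 134), (9, 8, 134)  [2]
  a=10: (10, 0, 119)  [1]
  a=11: (11, -6, 109), (11, 6, 109)  [2]
  a=12..13: none
  a=14: (14, 0, 85)  [1]
  a=15: (15, -10, 81), (15, 10, 81)  [2]
  a=16: none
  a=17: (17, 0, 70)  [1]
  a=18: (18, -8, 67), (18, 8, 67)  [2]
  a=19: (19, -16, 66), (19, 16, 66)  [2]
  a=20: none
  a=21: (21, -14, 59), (21, 14, 59)  [2]
  a=22: (22, -16, 57), (22, 16, 57)  [2]
  a=23: (23, -22, 57), (23, 22, 57)  [2]
  a=24..26: none
  a=27: (27, -10, 45), (27, 10, 45)  [2]
  a=28: none
  a=29: (29, -24, 46), (29, 24, 46)  [2]
  a=30: (30, -20, 43), (30, 20, 43)  [2]
  a=31: (31, -18, 41), (31, 18, 41)  [2]
  a=32: none
  a=33: (33, -28, 42), (33, -16, 38), (33, 16, 38), (33, 28, 42)  [4]
  a=34: (34, 0, 35)  [1]
  a=35..39: none
Total reduced forms: 1 + 1 + 2 + 1 + 2 + 1 + 2 + 1 + 2 + 1 + 2 + 1 + 2 + 2 + 2 + 2 + 2 + 2 + 2 + 2 + 2 + 4 + 1 = 40
h = 40

40


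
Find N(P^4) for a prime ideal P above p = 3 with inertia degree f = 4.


N(P^a) = p^(a*f)
= 3^(4*4)
= 3^16
= 43046721

43046721


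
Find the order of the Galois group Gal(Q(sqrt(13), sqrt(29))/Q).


The 2 square roots of distinct primes are multiplicatively independent over Q,
so [K:Q] = 2^2 and Gal(K/Q) is isomorphic to (Z/2Z)^2.
|Gal| = 2^2 = 4

4


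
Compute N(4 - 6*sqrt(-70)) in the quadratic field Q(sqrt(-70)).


N(a + b*sqrt(d)) = a^2 - d*b^2
= (4)^2 - (-70)*(-6)^2
= 16 + 2520
= 2536

2536


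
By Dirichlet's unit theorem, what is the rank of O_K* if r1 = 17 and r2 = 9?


By Dirichlet's unit theorem:
rank = r1 + r2 - 1
= 17 + 9 - 1
= 25

25


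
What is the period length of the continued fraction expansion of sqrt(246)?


Run the CF algorithm for sqrt(246).
a_0 = floor(sqrt(246)) = 15; set m_0=0, q_0=1.
Recurrence: m' = q*a - m,  q' = (d - m'^2)/q,  a' = floor((a_0 + m')/q').
  step 1: m=15, q=21, a=1
  step 2: m=6, q=10, a=2
  step 3: m=14, q=5, a=5
  step 4: m=11, q=25, a=1
  step 5: m=14, q=2, a=14
  step 6: m=14, q=25, a=1
  step 7: m=11, q=5, a=5
  step 8: m=14, q=10, a=2
  step 9: m=6, q=21, a=1
  step 10: m=15, q=1, a=30
a_10 = 2*a_0 = 30, so the period closes here.
sqrt(246) = [15; 1, 2, 5, 1, 14, 1, 5, 2, 1, 30]
Period length = 10

10


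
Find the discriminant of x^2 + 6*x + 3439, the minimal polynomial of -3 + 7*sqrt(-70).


The element -3 + 7*sqrt(-70) has minimal polynomial:
x^2 + 6*x + 3439
Discriminant = (6)^2 - 4*(3439)
= 36 - 13756
= -13720

-13720


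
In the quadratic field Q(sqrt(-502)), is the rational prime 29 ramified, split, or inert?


K = Q(sqrt(-502)). Since d mod 4 = 2, disc(K) = -2008.
Check p | disc: -2008 mod 29 = 22.
p does not divide disc. Compute Legendre symbol (d/p):
20^((29-1)/2) mod 29 = 1
(d/p) = 1, so p splits: (p) = P*P' with e=1, f=1, g=2.
Therefore p is split.

split


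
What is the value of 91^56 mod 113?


p = 113 is prime and the exponent is (p-1)/2 = 56, so by Euler's criterion 91^56 = (91/113) = +1 or -1 mod 113.
Compute by square-and-multiply:
  56 = 32 + 16 + 8 (binary 111000)
  Repeated squaring mod 113: 91^1 = 91, 91^2 = 32, 91^4 = 7, 91^8 = 49, 91^16 = 28, 91^32 = 106
  91^56 = 91^32 * 91^16 * 91^8 = 106 * 28 * 49 mod 113
    106 * 28 = 2968 = 30 mod 113
    30 * 49 = 1470 = 1 mod 113
  91^56 = 1 mod 113
Result 1: 91 is a quadratic residue mod 113.
91^56 mod 113 = 1

1


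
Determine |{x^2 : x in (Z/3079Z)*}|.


For prime p, the number of non-zero quadratic residues is (p-1)/2.
= (3079-1)/2
= 1539

1539


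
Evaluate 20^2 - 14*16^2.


x^2 - d*y^2
= 20^2 - 14*16^2
= 400 - 3584
= -3184

-3184


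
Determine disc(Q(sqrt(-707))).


For K = Q(sqrt(d)) with d squarefree: disc(K) = d if d = 1 mod 4, and disc(K) = 4d if d = 2 or 3 mod 4.
Here d = -707, and d mod 4 = 1.
d = 1 mod 4 (O_K = Z[(1+sqrt(d))/2]), so disc(K) = d = -707

-707


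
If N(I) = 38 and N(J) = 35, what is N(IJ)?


N(IJ) = N(I) * N(J)
= 38 * 35
= 1330

1330


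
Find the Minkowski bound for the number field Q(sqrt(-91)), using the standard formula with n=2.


d = -91, d mod 4 = 1, so disc(K) = d = -91; |disc(K)| = 91
Imaginary quadratic field, so n = 2, s = r2 = 1, r1 = 0
M = (n!/n^n) * (4/pi)^s * sqrt(|disc(K)|) = (2!/2^2) * (4/pi)^1 * sqrt(91)
= 0.5 * 1.273240 * 9.539392
= 6.0730

6.0730


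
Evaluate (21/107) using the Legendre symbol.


p = 107 is prime, so compute (21/107) with the reciprocity algorithm (Jacobi-symbol steps: pull out 2s via (2/n), flip via reciprocity, reduce):
  reciprocity: (21/107) -> +(107/21)
  reduce: (2/21)
  pull out 2: (2/21) = -1  (since 21 mod 8 = 5)
  (1/21) = 1
Product of signs = -1
(21/107) = -1

-1


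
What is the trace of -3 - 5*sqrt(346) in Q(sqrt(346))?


Tr(a + b*sqrt(d)) = (a + b*sqrt(d)) + (a - b*sqrt(d)) = 2a
= 2 * (-3)
= -6

-6


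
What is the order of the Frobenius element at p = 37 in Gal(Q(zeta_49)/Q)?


The Frobenius at p in Gal(Q(zeta_n)/Q) = (Z/nZ)* is the class of p, so its order is ord_49(37), the smallest k >= 1 with 37^k = 1 mod 49.
n = 49 = 7^2, phi(49) = 42; the order divides phi(n).
Divisors of 42: 1, 2, 3, 6, 7, 14, 21, 42
Repeated squaring mod 49: 37^1 = 37, 37^2 = 46, 37^4 = 9, 37^8 = 32, 37^16 = 44, 37^32 = 25
Test divisors in increasing order:
  k=1: 37^1 = 37 mod 49
  k=2: 37^2 = 46 mod 49
  k=3: 37^3 = 46 * 37 = 36 mod 49
  k=6: 37^6 = 9 * 46 = 22 mod 49
  k=7: 37^7 = 9 * 46 * 37 = 30 mod 49
  k=14: 37^14 = 32 * 9 * 46 = 18 mod 49
  k=21: 37^21 = 44 * 9 * 37 = 1 mod 49  <- first divisor giving 1
Order = 21

21


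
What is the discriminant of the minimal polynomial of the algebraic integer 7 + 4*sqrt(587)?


The element 7 + 4*sqrt(587) has minimal polynomial:
x^2 - 14*x - 9343
Discriminant = (-14)^2 - 4*(-9343)
= 196 + 37372
= 37568

37568


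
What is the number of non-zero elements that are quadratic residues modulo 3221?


For prime p, the number of non-zero quadratic residues is (p-1)/2.
= (3221-1)/2
= 1610

1610


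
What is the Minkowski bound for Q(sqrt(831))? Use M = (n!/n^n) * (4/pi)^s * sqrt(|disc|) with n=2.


d = 831, d mod 4 = 3, so disc(K) = 4d = 3324; |disc(K)| = 3324
Real quadratic field, so n = 2, s = r2 = 0, r1 = 2
M = (n!/n^n) * (4/pi)^s * sqrt(|disc(K)|) = (2!/2^2) * (4/pi)^0 * sqrt(3324)
= 0.5 * 1.000000 * 57.654141
= 28.8271

28.8271


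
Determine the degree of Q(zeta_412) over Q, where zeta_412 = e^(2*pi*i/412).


The degree equals Euler's totient phi(412).
412 = 2^2 * 103
phi(412) = 204

204


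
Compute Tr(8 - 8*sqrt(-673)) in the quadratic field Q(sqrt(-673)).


Tr(a + b*sqrt(d)) = (a + b*sqrt(d)) + (a - b*sqrt(d)) = 2a
= 2 * (8)
= 16

16


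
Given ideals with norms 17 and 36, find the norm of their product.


N(IJ) = N(I) * N(J)
= 17 * 36
= 612

612


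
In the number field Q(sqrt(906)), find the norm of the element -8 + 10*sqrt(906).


N(a + b*sqrt(d)) = a^2 - d*b^2
= (-8)^2 - (906)*(10)^2
= 64 - 90600
= -90536

-90536


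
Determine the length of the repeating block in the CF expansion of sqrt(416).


Run the CF algorithm for sqrt(416).
a_0 = floor(sqrt(416)) = 20; set m_0=0, q_0=1.
Recurrence: m' = q*a - m,  q' = (d - m'^2)/q,  a' = floor((a_0 + m')/q').
  step 1: m=20, q=16, a=2
  step 2: m=12, q=17, a=1
  step 3: m=5, q=23, a=1
  step 4: m=18, q=4, a=9
  step 5: m=18, q=23, a=1
  step 6: m=5, q=17, a=1
  step 7: m=12, q=16, a=2
  step 8: m=20, q=1, a=40
a_8 = 2*a_0 = 40, so the period closes here.
sqrt(416) = [20; 2, 1, 1, 9, 1, 1, 2, 40]
Period length = 8

8


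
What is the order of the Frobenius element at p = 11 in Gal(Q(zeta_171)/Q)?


The Frobenius at p in Gal(Q(zeta_n)/Q) = (Z/nZ)* is the class of p, so its order is ord_171(11), the smallest k >= 1 with 11^k = 1 mod 171.
n = 171 = 3^2 * 19, phi(171) = 108; the order divides phi(n).
Divisors of 108: 1, 2, 3, 4, 6, 9, 12, 18, 27, 36, 54, 108
Repeated squaring mod 171: 11^1 = 11, 11^2 = 121, 11^4 = 106, 11^8 = 121, 11^16 = 106, 11^32 = 121, 11^64 = 106
Test divisors in increasing order:
  k=1: 11^1 = 11 mod 171
  k=2: 11^2 = 121 mod 171
  k=3: 11^3 = 121 * 11 = 134 mod 171
  k=4: 11^4 = 106 mod 171
  k=6: 11^6 = 106 * 121 = 1 mod 171  <- first divisor giving 1
Order = 6

6


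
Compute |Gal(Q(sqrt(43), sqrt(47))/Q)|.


The 2 square roots of distinct primes are multiplicatively independent over Q,
so [K:Q] = 2^2 and Gal(K/Q) is isomorphic to (Z/2Z)^2.
|Gal| = 2^2 = 4

4


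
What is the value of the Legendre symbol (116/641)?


p = 641 is prime, so compute (116/641) with the reciprocity algorithm (Jacobi-symbol steps: pull out 2s via (2/n), flip via reciprocity, reduce):
  pull out 2: (2/641) = +1  (since 641 mod 8 = 1)
  pull out 2: (2/641) = +1  (since 641 mod 8 = 1)
  reciprocity: (29/641) -> +(641/29)
  reduce: (3/29)
  reciprocity: (3/29) -> +(29/3)
  reduce: (2/3)
  pull out 2: (2/3) = -1  (since 3 mod 8 = 3)
  (1/3) = 1
Product of signs = -1
(116/641) = -1

-1


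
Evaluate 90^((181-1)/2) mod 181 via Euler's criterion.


p = 181 is prime and the exponent is (p-1)/2 = 90, so by Euler's criterion 90^90 = (90/181) = +1 or -1 mod 181.
Compute by square-and-multiply:
  90 = 64 + 16 + 8 + 2 (binary 1011010)
  Repeated squaring mod 181: 90^1 = 90, 90^2 = 136, 90^4 = 34, 90^8 = 70, 90^16 = 13, 90^32 = 169, 90^64 = 144
  90^90 = 90^64 * 90^16 * 90^8 * 90^2 = 144 * 13 * 70 * 136 mod 181
    144 * 13 = 1872 = 62 mod 181
    62 * 70 = 4340 = 177 mod 181
    177 * 136 = 24072 = 180 mod 181
  90^90 = 180 mod 181
Result 180 = p - 1 = -1 mod 181: 90 is a quadratic non-residue mod 181. As a residue in [0, p-1] the value is 180.
90^90 mod 181 = 180

180


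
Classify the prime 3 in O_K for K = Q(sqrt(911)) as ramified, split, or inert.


K = Q(sqrt(911)). Since d mod 4 = 3, disc(K) = 3644.
Check p | disc: 3644 mod 3 = 2.
p does not divide disc. Compute Legendre symbol (d/p):
2^((3-1)/2) mod 3 = -1
(d/p) = -1, so p is inert: (p) stays prime with e=1, f=2, g=1.
Therefore p is inert.

inert


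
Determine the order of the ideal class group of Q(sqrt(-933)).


K = Q(sqrt(-933)). d mod 4 = 3, so D = disc(K) = 4d = -3732
h(K) equals the number of primitive reduced positive-definite forms (a, b, c) = a*x^2 + b*x*y + c*y^2 with b^2 - 4ac = D,
where reduced means |b| <= a <= c, with b >= 0 whenever |b| = a or a = c, and primitive means gcd(a, b, c) = 1.
Reduced forces 3a^2 <= |D| = 3732, so 1 <= a <= 35; b must have the parity of D, and c = (b^2 - D)/(4a) must be an integer >= a.
Enumerate a = 1..35, b in [-a, a]:
  a=1: (1, 0, 933)  [1]
  a=2: (2, 2, 467)  [1]
  a=3: (3, 0, 311)  [1]
  a=4..5: none
  a=6: (6, 6, 157)  [1]
  a=7..12: none
  a=13: (13, -8, 73), (13, 8, 73)  [2]
  a=14..16: none
  a=17: (17, -12, 57), (17, 12, 57)  [2]
  a=18: none
  a=19: (19, -12, 51), (19, 12, 51)  [2]
  a=20..25: none
  a=26: (26, -18, 39), (26, 18, 39)  [2]
  a=27..28: none
  a=29: (29, -26, 38), (29, 26, 38)  [2]
  a=30: none
  a=31: (31, -22, 34), (31, 22, 34)  [2]
  a=32..35: none
Total reduced forms: 1 + 1 + 1 + 1 + 2 + 2 + 2 + 2 + 2 + 2 = 16
h = 16

16


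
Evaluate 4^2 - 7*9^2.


x^2 - d*y^2
= 4^2 - 7*9^2
= 16 - 567
= -551

-551


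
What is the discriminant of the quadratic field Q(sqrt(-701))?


For K = Q(sqrt(d)) with d squarefree: disc(K) = d if d = 1 mod 4, and disc(K) = 4d if d = 2 or 3 mod 4.
Here d = -701, and d mod 4 = 3.
d = 3 mod 4, not 1 (O_K = Z[sqrt(d)]), so disc(K) = 4d = 4 * (-701) = -2804

-2804


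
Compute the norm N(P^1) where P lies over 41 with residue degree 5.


N(P^a) = p^(a*f)
= 41^(1*5)
= 41^5
= 115856201

115856201


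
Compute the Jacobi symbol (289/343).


Compute (289/343) via quadratic reciprocity:
  reciprocity: (289/343) -> +(343/289)
  reduce: (54/289)
  pull out 2: (2/289) = +1  (since 289 mod 8 = 1)
  reciprocity: (27/289) -> +(289/27)
  reduce: (19/27)
  reciprocity: (19/27) -> -(27/19)
  reduce: (8/19)
  pull out 2: (2/19) = -1  (since 19 mod 8 = 3)
  pull out 2: (2/19) = -1  (since 19 mod 8 = 3)
  pull out 2: (2/19) = -1  (since 19 mod 8 = 3)
  (1/19) = 1
Product of signs = 1

1


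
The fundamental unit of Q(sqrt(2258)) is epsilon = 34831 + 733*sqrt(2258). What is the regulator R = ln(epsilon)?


epsilon = 34831 + 733*sqrt(2258)
= 69662.0000
R = ln(69662.0000)
= 11.1514

11.1514


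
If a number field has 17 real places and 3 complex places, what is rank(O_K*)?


By Dirichlet's unit theorem:
rank = r1 + r2 - 1
= 17 + 3 - 1
= 19

19


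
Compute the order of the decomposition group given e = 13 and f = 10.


|D_P| = e * f
= 13 * 10
= 130

130


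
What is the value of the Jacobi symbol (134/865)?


Compute (134/865) via quadratic reciprocity:
  pull out 2: (2/865) = +1  (since 865 mod 8 = 1)
  reciprocity: (67/865) -> +(865/67)
  reduce: (61/67)
  reciprocity: (61/67) -> +(67/61)
  reduce: (6/61)
  pull out 2: (2/61) = -1  (since 61 mod 8 = 5)
  reciprocity: (3/61) -> +(61/3)
  reduce: (1/3)
  (1/3) = 1
Product of signs = -1

-1


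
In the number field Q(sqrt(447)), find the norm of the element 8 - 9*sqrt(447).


N(a + b*sqrt(d)) = a^2 - d*b^2
= (8)^2 - (447)*(-9)^2
= 64 - 36207
= -36143

-36143


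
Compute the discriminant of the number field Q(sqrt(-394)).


For K = Q(sqrt(d)) with d squarefree: disc(K) = d if d = 1 mod 4, and disc(K) = 4d if d = 2 or 3 mod 4.
Here d = -394, and d mod 4 = 2.
d = 2 mod 4, not 1 (O_K = Z[sqrt(d)]), so disc(K) = 4d = 4 * (-394) = -1576

-1576


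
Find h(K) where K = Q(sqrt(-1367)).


K = Q(sqrt(-1367)). d mod 4 = 1, so D = disc(K) = d = -1367
h(K) equals the number of primitive reduced positive-definite forms (a, b, c) = a*x^2 + b*x*y + c*y^2 with b^2 - 4ac = D,
where reduced means |b| <= a <= c, with b >= 0 whenever |b| = a or a = c, and primitive means gcd(a, b, c) = 1.
Reduced forces 3a^2 <= |D| = 1367, so 1 <= a <= 21; b must have the parity of D, and c = (b^2 - D)/(4a) must be an integer >= a.
Enumerate a = 1..21, b in [-a, a]:
  a=1: (1, 1, 342)  [1]
  a=2: (2, -1, 171), (2, 1, 171)  [2]
  a=3: (3, -1, 114), (3, 1, 114)  [2]
  a=4: (4, -3, 86), (4, 3, 86)  [2]
  a=5: none
  a=6: (6, -5, 58), (6, -1, 57), (6, 1, 57), (6, 5, 58)  [4]
  a=7: none
  a=8: (8, -3, 43), (8, 3, 43)  [2]
  a=9: (9, -1, 38), (9, 1, 38)  [2]
  a=10..11: none
  a=12: (12, -11, 31), (12, -5, 29), (12, 5, 29), (12, 11, 31)  [4]
  a=13..15: none
  a=16: (16, -13, 24), (16, 13, 24)  [2]
  a=17: none
  a=18: (18, -17, 23), (18, -1, 19), (18, 1, 19), (18, 17, 23)  [4]
  a=19..21: none
Total reduced forms: 1 + 2 + 2 + 2 + 4 + 2 + 2 + 4 + 2 + 4 = 25
h = 25

25


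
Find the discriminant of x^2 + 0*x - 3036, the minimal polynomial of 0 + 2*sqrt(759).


The element 0 + 2*sqrt(759) has minimal polynomial:
x^2 + 0*x - 3036
Discriminant = (0)^2 - 4*(-3036)
= 0 + 12144
= 12144

12144


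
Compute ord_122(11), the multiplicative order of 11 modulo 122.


We want ord_122(11), the smallest k >= 1 with 11^k = 1 mod 122.
n = 122 = 2 * 61, phi(122) = 60; the order divides phi(n).
Divisors of 60: 1, 2, 3, 4, 5, 6, 10, 12, 15, 20, 30, 60
Repeated squaring mod 122: 11^1 = 11, 11^2 = 121, 11^4 = 1, 11^8 = 1, 11^16 = 1, 11^32 = 1
Test divisors in increasing order:
  k=1: 11^1 = 11 mod 122
  k=2: 11^2 = 121 mod 122
  k=3: 11^3 = 121 * 11 = 111 mod 122
  k=4: 11^4 = 1 mod 122  <- first divisor giving 1
Order = 4

4


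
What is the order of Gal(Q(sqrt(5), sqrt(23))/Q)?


The 2 square roots of distinct primes are multiplicatively independent over Q,
so [K:Q] = 2^2 and Gal(K/Q) is isomorphic to (Z/2Z)^2.
|Gal| = 2^2 = 4

4


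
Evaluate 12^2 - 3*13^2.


x^2 - d*y^2
= 12^2 - 3*13^2
= 144 - 507
= -363

-363


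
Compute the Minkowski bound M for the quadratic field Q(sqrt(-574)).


d = -574, d mod 4 = 2, so disc(K) = 4d = -2296; |disc(K)| = 2296
Imaginary quadratic field, so n = 2, s = r2 = 1, r1 = 0
M = (n!/n^n) * (4/pi)^s * sqrt(|disc(K)|) = (2!/2^2) * (4/pi)^1 * sqrt(2296)
= 0.5 * 1.273240 * 47.916594
= 30.5047

30.5047


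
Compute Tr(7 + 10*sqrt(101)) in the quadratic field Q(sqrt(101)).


Tr(a + b*sqrt(d)) = (a + b*sqrt(d)) + (a - b*sqrt(d)) = 2a
= 2 * (7)
= 14

14


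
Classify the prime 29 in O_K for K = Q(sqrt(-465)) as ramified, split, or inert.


K = Q(sqrt(-465)). Since d mod 4 = 3, disc(K) = -1860.
Check p | disc: -1860 mod 29 = 25.
p does not divide disc. Compute Legendre symbol (d/p):
28^((29-1)/2) mod 29 = 1
(d/p) = 1, so p splits: (p) = P*P' with e=1, f=1, g=2.
Therefore p is split.

split


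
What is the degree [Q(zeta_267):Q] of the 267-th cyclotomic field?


The degree equals Euler's totient phi(267).
267 = 3 * 89
phi(267) = 176

176


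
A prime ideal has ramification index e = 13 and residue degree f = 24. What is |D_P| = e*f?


|D_P| = e * f
= 13 * 24
= 312

312


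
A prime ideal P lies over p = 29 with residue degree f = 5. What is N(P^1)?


N(P^a) = p^(a*f)
= 29^(1*5)
= 29^5
= 20511149

20511149


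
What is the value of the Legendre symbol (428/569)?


p = 569 is prime, so compute (428/569) with the reciprocity algorithm (Jacobi-symbol steps: pull out 2s via (2/n), flip via reciprocity, reduce):
  pull out 2: (2/569) = +1  (since 569 mod 8 = 1)
  pull out 2: (2/569) = +1  (since 569 mod 8 = 1)
  reciprocity: (107/569) -> +(569/107)
  reduce: (34/107)
  pull out 2: (2/107) = -1  (since 107 mod 8 = 3)
  reciprocity: (17/107) -> +(107/17)
  reduce: (5/17)
  reciprocity: (5/17) -> +(17/5)
  reduce: (2/5)
  pull out 2: (2/5) = -1  (since 5 mod 8 = 5)
  (1/5) = 1
Product of signs = 1
(428/569) = 1

1


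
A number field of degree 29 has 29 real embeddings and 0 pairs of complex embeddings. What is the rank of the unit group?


By Dirichlet's unit theorem:
rank = r1 + r2 - 1
= 29 + 0 - 1
= 28

28


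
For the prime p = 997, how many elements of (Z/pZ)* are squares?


For prime p, the number of non-zero quadratic residues is (p-1)/2.
= (997-1)/2
= 498

498


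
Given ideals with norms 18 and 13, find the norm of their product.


N(IJ) = N(I) * N(J)
= 18 * 13
= 234

234


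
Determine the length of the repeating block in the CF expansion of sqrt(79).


Run the CF algorithm for sqrt(79).
a_0 = floor(sqrt(79)) = 8; set m_0=0, q_0=1.
Recurrence: m' = q*a - m,  q' = (d - m'^2)/q,  a' = floor((a_0 + m')/q').
  step 1: m=8, q=15, a=1
  step 2: m=7, q=2, a=7
  step 3: m=7, q=15, a=1
  step 4: m=8, q=1, a=16
a_4 = 2*a_0 = 16, so the period closes here.
sqrt(79) = [8; 1, 7, 1, 16]
Period length = 4

4


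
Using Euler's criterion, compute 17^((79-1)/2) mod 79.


p = 79 is prime and the exponent is (p-1)/2 = 39, so by Euler's criterion 17^39 = (17/79) = +1 or -1 mod 79.
Compute by square-and-multiply:
  39 = 32 + 4 + 2 + 1 (binary 100111)
  Repeated squaring mod 79: 17^1 = 17, 17^2 = 52, 17^4 = 18, 17^8 = 8, 17^16 = 64, 17^32 = 67
  17^39 = 17^32 * 17^4 * 17^2 * 17^1 = 67 * 18 * 52 * 17 mod 79
    67 * 18 = 1206 = 21 mod 79
    21 * 52 = 1092 = 65 mod 79
    65 * 17 = 1105 = 78 mod 79
  17^39 = 78 mod 79
Result 78 = p - 1 = -1 mod 79: 17 is a quadratic non-residue mod 79. As a residue in [0, p-1] the value is 78.
17^39 mod 79 = 78

78


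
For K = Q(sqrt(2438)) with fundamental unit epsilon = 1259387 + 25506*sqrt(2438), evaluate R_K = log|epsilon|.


epsilon = 1259387 + 25506*sqrt(2438)
= 2.5188e+06
R = ln(2.5188e+06)
= 14.7393

14.7393


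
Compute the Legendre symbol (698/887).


p = 887 is prime, so compute (698/887) with the reciprocity algorithm (Jacobi-symbol steps: pull out 2s via (2/n), flip via reciprocity, reduce):
  pull out 2: (2/887) = +1  (since 887 mod 8 = 7)
  reciprocity: (349/887) -> +(887/349)
  reduce: (189/349)
  reciprocity: (189/349) -> +(349/189)
  reduce: (160/189)
  pull out 2: (2/189) = -1  (since 189 mod 8 = 5)
  pull out 2: (2/189) = -1  (since 189 mod 8 = 5)
  pull out 2: (2/189) = -1  (since 189 mod 8 = 5)
  pull out 2: (2/189) = -1  (since 189 mod 8 = 5)
  pull out 2: (2/189) = -1  (since 189 mod 8 = 5)
  reciprocity: (5/189) -> +(189/5)
  reduce: (4/5)
  pull out 2: (2/5) = -1  (since 5 mod 8 = 5)
  pull out 2: (2/5) = -1  (since 5 mod 8 = 5)
  (1/5) = 1
Product of signs = -1
(698/887) = -1

-1


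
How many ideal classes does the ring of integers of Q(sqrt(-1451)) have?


K = Q(sqrt(-1451)). d mod 4 = 1, so D = disc(K) = d = -1451
h(K) equals the number of primitive reduced positive-definite forms (a, b, c) = a*x^2 + b*x*y + c*y^2 with b^2 - 4ac = D,
where reduced means |b| <= a <= c, with b >= 0 whenever |b| = a or a = c, and primitive means gcd(a, b, c) = 1.
Reduced forces 3a^2 <= |D| = 1451, so 1 <= a <= 21; b must have the parity of D, and c = (b^2 - D)/(4a) must be an integer >= a.
Enumerate a = 1..21, b in [-a, a]:
  a=1: (1, 1, 363)  [1]
  a=2: none
  a=3: (3, -1, 121), (3, 1, 121)  [2]
  a=4: none
  a=5: (5, -3, 73), (5, 3, 73)  [2]
  a=6..8: none
  a=9: (9, -5, 41), (9, 5, 41)  [2]
  a=10: none
  a=11: (11, -1, 33), (11, 1, 33)  [2]
  a=12..14: none
  a=15: (15, -13, 27), (15, -7, 25), (15, 7, 25), (15, 13, 27)  [4]
  a=16..21: none
Total reduced forms: 1 + 2 + 2 + 2 + 2 + 4 = 13
h = 13

13


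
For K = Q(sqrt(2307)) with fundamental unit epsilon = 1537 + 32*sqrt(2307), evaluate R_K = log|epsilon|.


epsilon = 1537 + 32*sqrt(2307)
= 3073.9997
R = ln(3073.9997)
= 8.0307

8.0307


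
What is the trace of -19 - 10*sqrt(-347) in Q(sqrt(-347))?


Tr(a + b*sqrt(d)) = (a + b*sqrt(d)) + (a - b*sqrt(d)) = 2a
= 2 * (-19)
= -38

-38


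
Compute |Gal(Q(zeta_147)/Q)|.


|Gal(Q(zeta_147)/Q)| = phi(147)
= 84

84


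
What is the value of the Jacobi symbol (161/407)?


Compute (161/407) via quadratic reciprocity:
  reciprocity: (161/407) -> +(407/161)
  reduce: (85/161)
  reciprocity: (85/161) -> +(161/85)
  reduce: (76/85)
  pull out 2: (2/85) = -1  (since 85 mod 8 = 5)
  pull out 2: (2/85) = -1  (since 85 mod 8 = 5)
  reciprocity: (19/85) -> +(85/19)
  reduce: (9/19)
  reciprocity: (9/19) -> +(19/9)
  reduce: (1/9)
  (1/9) = 1
Product of signs = 1

1


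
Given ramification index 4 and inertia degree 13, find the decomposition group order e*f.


|D_P| = e * f
= 4 * 13
= 52

52


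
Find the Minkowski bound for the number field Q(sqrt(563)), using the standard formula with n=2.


d = 563, d mod 4 = 3, so disc(K) = 4d = 2252; |disc(K)| = 2252
Real quadratic field, so n = 2, s = r2 = 0, r1 = 2
M = (n!/n^n) * (4/pi)^s * sqrt(|disc(K)|) = (2!/2^2) * (4/pi)^0 * sqrt(2252)
= 0.5 * 1.000000 * 47.455242
= 23.7276

23.7276


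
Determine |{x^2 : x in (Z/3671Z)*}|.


For prime p, the number of non-zero quadratic residues is (p-1)/2.
= (3671-1)/2
= 1835

1835


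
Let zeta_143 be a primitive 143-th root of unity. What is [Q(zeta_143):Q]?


The degree equals Euler's totient phi(143).
143 = 11 * 13
phi(143) = 120

120


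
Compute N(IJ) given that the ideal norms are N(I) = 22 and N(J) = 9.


N(IJ) = N(I) * N(J)
= 22 * 9
= 198

198


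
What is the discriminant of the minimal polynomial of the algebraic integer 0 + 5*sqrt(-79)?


The element 0 + 5*sqrt(-79) has minimal polynomial:
x^2 + 0*x + 1975
Discriminant = (0)^2 - 4*(1975)
= 0 - 7900
= -7900

-7900


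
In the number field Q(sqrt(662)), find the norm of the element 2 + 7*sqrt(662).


N(a + b*sqrt(d)) = a^2 - d*b^2
= (2)^2 - (662)*(7)^2
= 4 - 32438
= -32434

-32434


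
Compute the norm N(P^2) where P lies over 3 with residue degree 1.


N(P^a) = p^(a*f)
= 3^(2*1)
= 3^2
= 9

9


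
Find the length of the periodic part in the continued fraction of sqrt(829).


Run the CF algorithm for sqrt(829).
a_0 = floor(sqrt(829)) = 28; set m_0=0, q_0=1.
Recurrence: m' = q*a - m,  q' = (d - m'^2)/q,  a' = floor((a_0 + m')/q').
  step 1: m=28, q=45, a=1
  step 2: m=17, q=12, a=3
  step 3: m=19, q=39, a=1
  step 4: m=20, q=11, a=4
  step 5: m=24, q=23, a=2
  step 6: m=22, q=15, a=3
  step 7: m=23, q=20, a=2
  step 8: m=17, q=27, a=1
  step 9: m=10, q=27, a=1
  step 10: m=17, q=20, a=2
  step 11: m=23, q=15, a=3
  step 12: m=22, q=23, a=2
  step 13: m=24, q=11, a=4
  step 14: m=20, q=39, a=1
  step 15: m=19, q=12, a=3
  step 16: m=17, q=45, a=1
  step 17: m=28, q=1, a=56
a_17 = 2*a_0 = 56, so the period closes here.
sqrt(829) = [28; 1, 3, 1, 4, 2, 3, 2, 1, 1, 2, 3, 2, 4, 1, 3, 1, 56]
Period length = 17

17


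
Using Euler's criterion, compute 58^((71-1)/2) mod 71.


p = 71 is prime and the exponent is (p-1)/2 = 35, so by Euler's criterion 58^35 = (58/71) = +1 or -1 mod 71.
Compute by square-and-multiply:
  35 = 32 + 2 + 1 (binary 100011)
  Repeated squaring mod 71: 58^1 = 58, 58^2 = 27, 58^4 = 19, 58^8 = 6, 58^16 = 36, 58^32 = 18
  58^35 = 58^32 * 58^2 * 58^1 = 18 * 27 * 58 mod 71
    18 * 27 = 486 = 60 mod 71
    60 * 58 = 3480 = 1 mod 71
  58^35 = 1 mod 71
Result 1: 58 is a quadratic residue mod 71.
58^35 mod 71 = 1

1


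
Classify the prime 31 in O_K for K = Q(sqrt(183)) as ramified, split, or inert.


K = Q(sqrt(183)). Since d mod 4 = 3, disc(K) = 732.
Check p | disc: 732 mod 31 = 19.
p does not divide disc. Compute Legendre symbol (d/p):
28^((31-1)/2) mod 31 = 1
(d/p) = 1, so p splits: (p) = P*P' with e=1, f=1, g=2.
Therefore p is split.

split


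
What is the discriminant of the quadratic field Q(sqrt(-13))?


For K = Q(sqrt(d)) with d squarefree: disc(K) = d if d = 1 mod 4, and disc(K) = 4d if d = 2 or 3 mod 4.
Here d = -13, and d mod 4 = 3.
d = 3 mod 4, not 1 (O_K = Z[sqrt(d)]), so disc(K) = 4d = 4 * (-13) = -52

-52


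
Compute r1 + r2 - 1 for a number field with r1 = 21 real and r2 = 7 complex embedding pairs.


By Dirichlet's unit theorem:
rank = r1 + r2 - 1
= 21 + 7 - 1
= 27

27


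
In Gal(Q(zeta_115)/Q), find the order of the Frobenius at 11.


The Frobenius at p in Gal(Q(zeta_n)/Q) = (Z/nZ)* is the class of p, so its order is ord_115(11), the smallest k >= 1 with 11^k = 1 mod 115.
n = 115 = 5 * 23, phi(115) = 88; the order divides phi(n).
Divisors of 88: 1, 2, 4, 8, 11, 22, 44, 88
Repeated squaring mod 115: 11^1 = 11, 11^2 = 6, 11^4 = 36, 11^8 = 31, 11^16 = 41, 11^32 = 71, 11^64 = 96
Test divisors in increasing order:
  k=1: 11^1 = 11 mod 115
  k=2: 11^2 = 6 mod 115
  k=4: 11^4 = 36 mod 115
  k=8: 11^8 = 31 mod 115
  k=11: 11^11 = 31 * 6 * 11 = 91 mod 115
  k=22: 11^22 = 41 * 36 * 6 = 1 mod 115  <- first divisor giving 1
Order = 22

22


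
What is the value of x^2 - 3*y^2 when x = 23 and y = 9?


x^2 - d*y^2
= 23^2 - 3*9^2
= 529 - 243
= 286

286


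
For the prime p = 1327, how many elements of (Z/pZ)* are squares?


For prime p, the number of non-zero quadratic residues is (p-1)/2.
= (1327-1)/2
= 663

663


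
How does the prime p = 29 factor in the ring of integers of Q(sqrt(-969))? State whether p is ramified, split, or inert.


K = Q(sqrt(-969)). Since d mod 4 = 3, disc(K) = -3876.
Check p | disc: -3876 mod 29 = 10.
p does not divide disc. Compute Legendre symbol (d/p):
17^((29-1)/2) mod 29 = -1
(d/p) = -1, so p is inert: (p) stays prime with e=1, f=2, g=1.
Therefore p is inert.

inert


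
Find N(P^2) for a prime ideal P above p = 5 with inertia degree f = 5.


N(P^a) = p^(a*f)
= 5^(2*5)
= 5^10
= 9765625

9765625


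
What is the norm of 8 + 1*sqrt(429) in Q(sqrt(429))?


N(a + b*sqrt(d)) = a^2 - d*b^2
= (8)^2 - (429)*(1)^2
= 64 - 429
= -365

-365


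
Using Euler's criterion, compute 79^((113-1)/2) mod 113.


p = 113 is prime and the exponent is (p-1)/2 = 56, so by Euler's criterion 79^56 = (79/113) = +1 or -1 mod 113.
Compute by square-and-multiply:
  56 = 32 + 16 + 8 (binary 111000)
  Repeated squaring mod 113: 79^1 = 79, 79^2 = 26, 79^4 = 111, 79^8 = 4, 79^16 = 16, 79^32 = 30
  79^56 = 79^32 * 79^16 * 79^8 = 30 * 16 * 4 mod 113
    30 * 16 = 480 = 28 mod 113
    28 * 4 = 112 = 112 mod 113
  79^56 = 112 mod 113
Result 112 = p - 1 = -1 mod 113: 79 is a quadratic non-residue mod 113. As a residue in [0, p-1] the value is 112.
79^56 mod 113 = 112

112


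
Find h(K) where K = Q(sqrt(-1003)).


K = Q(sqrt(-1003)). d mod 4 = 1, so D = disc(K) = d = -1003
h(K) equals the number of primitive reduced positive-definite forms (a, b, c) = a*x^2 + b*x*y + c*y^2 with b^2 - 4ac = D,
where reduced means |b| <= a <= c, with b >= 0 whenever |b| = a or a = c, and primitive means gcd(a, b, c) = 1.
Reduced forces 3a^2 <= |D| = 1003, so 1 <= a <= 18; b must have the parity of D, and c = (b^2 - D)/(4a) must be an integer >= a.
Enumerate a = 1..18, b in [-a, a]:
  a=1: (1, 1, 251)  [1]
  a=2..10: none
  a=11: (11, -3, 23), (11, 3, 23)  [2]
  a=12..16: none
  a=17: (17, 17, 19)  [1]
  a=18: none
Total reduced forms: 1 + 2 + 1 = 4
h = 4

4


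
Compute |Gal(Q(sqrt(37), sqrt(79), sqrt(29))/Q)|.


The 3 square roots of distinct primes are multiplicatively independent over Q,
so [K:Q] = 2^3 and Gal(K/Q) is isomorphic to (Z/2Z)^3.
|Gal| = 2^3 = 8

8


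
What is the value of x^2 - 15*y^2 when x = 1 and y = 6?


x^2 - d*y^2
= 1^2 - 15*6^2
= 1 - 540
= -539

-539


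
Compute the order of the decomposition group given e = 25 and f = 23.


|D_P| = e * f
= 25 * 23
= 575

575


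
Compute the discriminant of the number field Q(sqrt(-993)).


For K = Q(sqrt(d)) with d squarefree: disc(K) = d if d = 1 mod 4, and disc(K) = 4d if d = 2 or 3 mod 4.
Here d = -993, and d mod 4 = 3.
d = 3 mod 4, not 1 (O_K = Z[sqrt(d)]), so disc(K) = 4d = 4 * (-993) = -3972

-3972


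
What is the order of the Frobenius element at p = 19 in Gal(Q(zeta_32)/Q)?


The Frobenius at p in Gal(Q(zeta_n)/Q) = (Z/nZ)* is the class of p, so its order is ord_32(19), the smallest k >= 1 with 19^k = 1 mod 32.
n = 32 = 2^5, phi(32) = 16; the order divides phi(n).
Divisors of 16: 1, 2, 4, 8, 16
Repeated squaring mod 32: 19^1 = 19, 19^2 = 9, 19^4 = 17, 19^8 = 1, 19^16 = 1
Test divisors in increasing order:
  k=1: 19^1 = 19 mod 32
  k=2: 19^2 = 9 mod 32
  k=4: 19^4 = 17 mod 32
  k=8: 19^8 = 1 mod 32  <- first divisor giving 1
Order = 8

8


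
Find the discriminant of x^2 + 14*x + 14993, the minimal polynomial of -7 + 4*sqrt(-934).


The element -7 + 4*sqrt(-934) has minimal polynomial:
x^2 + 14*x + 14993
Discriminant = (14)^2 - 4*(14993)
= 196 - 59972
= -59776

-59776


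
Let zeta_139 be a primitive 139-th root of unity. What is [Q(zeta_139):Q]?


The degree equals Euler's totient phi(139).
139 = 139
phi(139) = 138

138


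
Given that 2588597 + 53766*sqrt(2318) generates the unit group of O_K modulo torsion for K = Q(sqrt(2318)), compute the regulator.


epsilon = 2588597 + 53766*sqrt(2318)
= 5.1772e+06
R = ln(5.1772e+06)
= 15.4598

15.4598


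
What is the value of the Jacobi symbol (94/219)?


Compute (94/219) via quadratic reciprocity:
  pull out 2: (2/219) = -1  (since 219 mod 8 = 3)
  reciprocity: (47/219) -> -(219/47)
  reduce: (31/47)
  reciprocity: (31/47) -> -(47/31)
  reduce: (16/31)
  pull out 2: (2/31) = +1  (since 31 mod 8 = 7)
  pull out 2: (2/31) = +1  (since 31 mod 8 = 7)
  pull out 2: (2/31) = +1  (since 31 mod 8 = 7)
  pull out 2: (2/31) = +1  (since 31 mod 8 = 7)
  (1/31) = 1
Product of signs = -1

-1


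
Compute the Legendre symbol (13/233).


p = 233 is prime, so compute (13/233) with the reciprocity algorithm (Jacobi-symbol steps: pull out 2s via (2/n), flip via reciprocity, reduce):
  reciprocity: (13/233) -> +(233/13)
  reduce: (12/13)
  pull out 2: (2/13) = -1  (since 13 mod 8 = 5)
  pull out 2: (2/13) = -1  (since 13 mod 8 = 5)
  reciprocity: (3/13) -> +(13/3)
  reduce: (1/3)
  (1/3) = 1
Product of signs = 1
(13/233) = 1

1


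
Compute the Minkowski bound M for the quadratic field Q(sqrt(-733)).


d = -733, d mod 4 = 3, so disc(K) = 4d = -2932; |disc(K)| = 2932
Imaginary quadratic field, so n = 2, s = r2 = 1, r1 = 0
M = (n!/n^n) * (4/pi)^s * sqrt(|disc(K)|) = (2!/2^2) * (4/pi)^1 * sqrt(2932)
= 0.5 * 1.273240 * 54.147945
= 34.4717

34.4717


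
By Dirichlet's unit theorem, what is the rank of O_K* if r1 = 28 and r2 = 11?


By Dirichlet's unit theorem:
rank = r1 + r2 - 1
= 28 + 11 - 1
= 38

38


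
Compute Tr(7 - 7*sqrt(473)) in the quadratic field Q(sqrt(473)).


Tr(a + b*sqrt(d)) = (a + b*sqrt(d)) + (a - b*sqrt(d)) = 2a
= 2 * (7)
= 14

14


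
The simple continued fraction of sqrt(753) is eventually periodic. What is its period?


Run the CF algorithm for sqrt(753).
a_0 = floor(sqrt(753)) = 27; set m_0=0, q_0=1.
Recurrence: m' = q*a - m,  q' = (d - m'^2)/q,  a' = floor((a_0 + m')/q').
  step 1: m=27, q=24, a=2
  step 2: m=21, q=13, a=3
  step 3: m=18, q=33, a=1
  step 4: m=15, q=16, a=2
  step 5: m=17, q=29, a=1
  step 6: m=12, q=21, a=1
  step 7: m=9, q=32, a=1
  step 8: m=23, q=7, a=7
  step 9: m=26, q=11, a=4
  step 10: m=18, q=39, a=1
  step 11: m=21, q=8, a=6
  step 12: m=27, q=3, a=18
  step 13: m=27, q=8, a=6
  step 14: m=21, q=39, a=1
  step 15: m=18, q=11, a=4
  step 16: m=26, q=7, a=7
  step 17: m=23, q=32, a=1
  step 18: m=9, q=21, a=1
  step 19: m=12, q=29, a=1
  step 20: m=17, q=16, a=2
  step 21: m=15, q=33, a=1
  step 22: m=18, q=13, a=3
  step 23: m=21, q=24, a=2
  step 24: m=27, q=1, a=54
a_24 = 2*a_0 = 54, so the period closes here.
sqrt(753) = [27; 2, 3, 1, 2, 1, 1, 1, 7, 4, 1, 6, 18, 6, 1, 4, 7, 1, 1, 1, 2, 1, 3, 2, 54]
Period length = 24

24


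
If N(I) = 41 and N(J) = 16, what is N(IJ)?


N(IJ) = N(I) * N(J)
= 41 * 16
= 656

656
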